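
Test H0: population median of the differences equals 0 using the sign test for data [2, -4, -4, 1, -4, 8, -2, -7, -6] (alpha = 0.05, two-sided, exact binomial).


Step 1: Discard zero differences. Original n = 9; n_eff = number of nonzero differences = 9.
Nonzero differences (with sign): +2, -4, -4, +1, -4, +8, -2, -7, -6
Step 2: Count signs: positive = 3, negative = 6.
Step 3: Under H0: P(positive) = 0.5, so the number of positives S ~ Bin(9, 0.5).
Step 4: Two-sided exact p-value = sum of Bin(9,0.5) probabilities at or below the observed probability = 0.507812.
Step 5: alpha = 0.05. fail to reject H0.

n_eff = 9, pos = 3, neg = 6, p = 0.507812, fail to reject H0.


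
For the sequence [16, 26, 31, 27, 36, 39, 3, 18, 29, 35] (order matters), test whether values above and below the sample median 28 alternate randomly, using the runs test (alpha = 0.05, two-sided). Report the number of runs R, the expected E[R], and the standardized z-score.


Step 1: Compute median = 28; label A = above, B = below.
Labels in order: BBABAABBAA  (n_A = 5, n_B = 5)
Step 2: Count runs R = 6.
Step 3: Under H0 (random ordering), E[R] = 2*n_A*n_B/(n_A+n_B) + 1 = 2*5*5/10 + 1 = 6.0000.
        Var[R] = 2*n_A*n_B*(2*n_A*n_B - n_A - n_B) / ((n_A+n_B)^2 * (n_A+n_B-1)) = 2000/900 = 2.2222.
        SD[R] = 1.4907.
Step 4: R = E[R], so z = 0 with no continuity correction.
Step 5: Two-sided p-value via normal approximation = 2*(1 - Phi(|z|)) = 1.000000.
Step 6: alpha = 0.05. fail to reject H0.

R = 6, z = 0.0000, p = 1.000000, fail to reject H0.


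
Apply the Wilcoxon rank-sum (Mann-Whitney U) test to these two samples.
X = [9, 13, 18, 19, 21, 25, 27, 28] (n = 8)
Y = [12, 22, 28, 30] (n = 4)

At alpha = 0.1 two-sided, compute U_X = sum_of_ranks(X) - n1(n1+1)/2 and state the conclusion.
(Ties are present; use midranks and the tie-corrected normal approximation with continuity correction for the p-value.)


Step 1: Combine and sort all 12 observations; assign midranks.
sorted (value, group): (9,X), (12,Y), (13,X), (18,X), (19,X), (21,X), (22,Y), (25,X), (27,X), (28,X), (28,Y), (30,Y)
ranks: 9->1, 12->2, 13->3, 18->4, 19->5, 21->6, 22->7, 25->8, 27->9, 28->10.5, 28->10.5, 30->12
Step 2: Rank sum for X: R1 = 1 + 3 + 4 + 5 + 6 + 8 + 9 + 10.5 = 46.5.
Step 3: U_X = R1 - n1(n1+1)/2 = 46.5 - 8*9/2 = 46.5 - 36 = 10.5.
       U_Y = n1*n2 - U_X = 32 - 10.5 = 21.5.
Step 4: Ties are present, so use the tie-corrected normal approximation (with continuity correction) for the p-value.
Step 5: p-value = 0.394938; compare to alpha = 0.1. fail to reject H0.

U_X = 10.5, p = 0.394938, fail to reject H0 at alpha = 0.1.


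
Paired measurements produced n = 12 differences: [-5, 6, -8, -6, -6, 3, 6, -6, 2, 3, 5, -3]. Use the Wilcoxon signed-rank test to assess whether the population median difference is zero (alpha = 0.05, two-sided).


Step 1: Drop any zero differences (none here) and take |d_i|.
|d| = [5, 6, 8, 6, 6, 3, 6, 6, 2, 3, 5, 3]
Step 2: Midrank |d_i| (ties get averaged ranks).
ranks: |5|->5.5, |6|->9, |8|->12, |6|->9, |6|->9, |3|->3, |6|->9, |6|->9, |2|->1, |3|->3, |5|->5.5, |3|->3
Step 3: Attach original signs; sum ranks with positive sign and with negative sign.
W+ = 9 + 3 + 9 + 1 + 3 + 5.5 = 30.5
W- = 5.5 + 12 + 9 + 9 + 9 + 3 = 47.5
(Check: W+ + W- = 78 should equal n(n+1)/2 = 78.)
Step 4: Test statistic W = min(W+, W-) = 30.5.
Step 5: Ties in |d|, so use the tie-corrected normal approximation.
        E[W] = n(n+1)/4 = 12*13/4 = 39.
        Tie groups: |d|=3 (t=3), |d|=5 (t=2), |d|=6 (t=5); sum(t^3 - t) = 150.
        Var[W] = n(n+1)(2n+1)/24 - sum(t^3-t)/48 = 3900/24 - 150/48 = 159.375.
        z = (W - E[W]) / sqrt(Var[W]) = (30.5 - 39) / 12.6244 = -0.6733.
        Two-sided p = 2*Phi(z) = 0.500756.
Step 6: alpha = 0.05. fail to reject H0.

W+ = 30.5, W- = 47.5, W = min = 30.5, p = 0.500756, fail to reject H0.


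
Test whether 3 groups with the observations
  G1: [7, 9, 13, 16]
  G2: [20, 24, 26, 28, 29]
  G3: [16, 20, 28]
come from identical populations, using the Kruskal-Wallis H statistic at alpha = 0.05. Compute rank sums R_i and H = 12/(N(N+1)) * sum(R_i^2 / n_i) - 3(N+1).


Step 1: Combine all N = 12 observations and assign midranks.
sorted (value, group, rank): (7,G1,1), (9,G1,2), (13,G1,3), (16,G1,4.5), (16,G3,4.5), (20,G2,6.5), (20,G3,6.5), (24,G2,8), (26,G2,9), (28,G2,10.5), (28,G3,10.5), (29,G2,12)
Step 2: Sum ranks within each group.
R_1 = 10.5 (n_1 = 4)
R_2 = 46 (n_2 = 5)
R_3 = 21.5 (n_3 = 3)
Step 3: H = 12/(N(N+1)) * sum(R_i^2/n_i) - 3(N+1)
     = 12/(12*13) * (10.5^2/4 + 46^2/5 + 21.5^2/3) - 3*13
     = 0.076923 * 604.846 - 39
     = 7.526603.
Step 4: Ties present; correction factor C = 1 - 18/(12^3 - 12) = 0.989510. Corrected H = 7.526603 / 0.989510 = 7.606390.
Step 5: Under H0, H ~ chi^2(2); p-value = 0.022299.
Step 6: alpha = 0.05. reject H0.

H = 7.6064, df = 2, p = 0.022299, reject H0.


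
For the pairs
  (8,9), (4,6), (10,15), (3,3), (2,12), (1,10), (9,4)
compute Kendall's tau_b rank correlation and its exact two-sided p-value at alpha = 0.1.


Step 1: Enumerate the 21 unordered pairs (i,j) with i<j and classify each by sign(x_j-x_i) * sign(y_j-y_i).
  (1,2):dx=-4,dy=-3->C; (1,3):dx=+2,dy=+6->C; (1,4):dx=-5,dy=-6->C; (1,5):dx=-6,dy=+3->D
  (1,6):dx=-7,dy=+1->D; (1,7):dx=+1,dy=-5->D; (2,3):dx=+6,dy=+9->C; (2,4):dx=-1,dy=-3->C
  (2,5):dx=-2,dy=+6->D; (2,6):dx=-3,dy=+4->D; (2,7):dx=+5,dy=-2->D; (3,4):dx=-7,dy=-12->C
  (3,5):dx=-8,dy=-3->C; (3,6):dx=-9,dy=-5->C; (3,7):dx=-1,dy=-11->C; (4,5):dx=-1,dy=+9->D
  (4,6):dx=-2,dy=+7->D; (4,7):dx=+6,dy=+1->C; (5,6):dx=-1,dy=-2->C; (5,7):dx=+7,dy=-8->D
  (6,7):dx=+8,dy=-6->D
Step 2: C = 11, D = 10, total pairs = 21.
Step 3: tau = (C - D)/(n(n-1)/2) = (11 - 10)/21 = 0.047619.
Step 4: Exact two-sided p-value (enumerate n! = 5040 permutations of y under H0): p = 1.000000.
Step 5: alpha = 0.1. fail to reject H0.

tau_b = 0.0476 (C=11, D=10), p = 1.000000, fail to reject H0.


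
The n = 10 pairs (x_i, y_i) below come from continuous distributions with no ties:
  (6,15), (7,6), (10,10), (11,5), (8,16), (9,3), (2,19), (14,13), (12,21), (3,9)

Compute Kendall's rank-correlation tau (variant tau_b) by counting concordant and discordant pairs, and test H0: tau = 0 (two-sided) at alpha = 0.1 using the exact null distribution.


Step 1: Enumerate the 45 unordered pairs (i,j) with i<j and classify each by sign(x_j-x_i) * sign(y_j-y_i).
  (1,2):dx=+1,dy=-9->D; (1,3):dx=+4,dy=-5->D; (1,4):dx=+5,dy=-10->D; (1,5):dx=+2,dy=+1->C
  (1,6):dx=+3,dy=-12->D; (1,7):dx=-4,dy=+4->D; (1,8):dx=+8,dy=-2->D; (1,9):dx=+6,dy=+6->C
  (1,10):dx=-3,dy=-6->C; (2,3):dx=+3,dy=+4->C; (2,4):dx=+4,dy=-1->D; (2,5):dx=+1,dy=+10->C
  (2,6):dx=+2,dy=-3->D; (2,7):dx=-5,dy=+13->D; (2,8):dx=+7,dy=+7->C; (2,9):dx=+5,dy=+15->C
  (2,10):dx=-4,dy=+3->D; (3,4):dx=+1,dy=-5->D; (3,5):dx=-2,dy=+6->D; (3,6):dx=-1,dy=-7->C
  (3,7):dx=-8,dy=+9->D; (3,8):dx=+4,dy=+3->C; (3,9):dx=+2,dy=+11->C; (3,10):dx=-7,dy=-1->C
  (4,5):dx=-3,dy=+11->D; (4,6):dx=-2,dy=-2->C; (4,7):dx=-9,dy=+14->D; (4,8):dx=+3,dy=+8->C
  (4,9):dx=+1,dy=+16->C; (4,10):dx=-8,dy=+4->D; (5,6):dx=+1,dy=-13->D; (5,7):dx=-6,dy=+3->D
  (5,8):dx=+6,dy=-3->D; (5,9):dx=+4,dy=+5->C; (5,10):dx=-5,dy=-7->C; (6,7):dx=-7,dy=+16->D
  (6,8):dx=+5,dy=+10->C; (6,9):dx=+3,dy=+18->C; (6,10):dx=-6,dy=+6->D; (7,8):dx=+12,dy=-6->D
  (7,9):dx=+10,dy=+2->C; (7,10):dx=+1,dy=-10->D; (8,9):dx=-2,dy=+8->D; (8,10):dx=-11,dy=-4->C
  (9,10):dx=-9,dy=-12->C
Step 2: C = 21, D = 24, total pairs = 45.
Step 3: tau = (C - D)/(n(n-1)/2) = (21 - 24)/45 = -0.066667.
Step 4: Exact two-sided p-value (enumerate n! = 3628800 permutations of y under H0): p = 0.861801.
Step 5: alpha = 0.1. fail to reject H0.

tau_b = -0.0667 (C=21, D=24), p = 0.861801, fail to reject H0.


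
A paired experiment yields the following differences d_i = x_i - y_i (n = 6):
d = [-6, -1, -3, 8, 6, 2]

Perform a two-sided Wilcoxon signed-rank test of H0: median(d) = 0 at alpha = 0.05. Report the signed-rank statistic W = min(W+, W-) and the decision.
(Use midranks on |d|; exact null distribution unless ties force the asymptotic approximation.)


Step 1: Drop any zero differences (none here) and take |d_i|.
|d| = [6, 1, 3, 8, 6, 2]
Step 2: Midrank |d_i| (ties get averaged ranks).
ranks: |6|->4.5, |1|->1, |3|->3, |8|->6, |6|->4.5, |2|->2
Step 3: Attach original signs; sum ranks with positive sign and with negative sign.
W+ = 6 + 4.5 + 2 = 12.5
W- = 4.5 + 1 + 3 = 8.5
(Check: W+ + W- = 21 should equal n(n+1)/2 = 21.)
Step 4: Test statistic W = min(W+, W-) = 8.5.
Step 5: Ties in |d|, so use the tie-corrected normal approximation.
        E[W] = n(n+1)/4 = 6*7/4 = 10.5.
        Tie groups: |d|=6 (t=2); sum(t^3 - t) = 6.
        Var[W] = n(n+1)(2n+1)/24 - sum(t^3-t)/48 = 546/24 - 6/48 = 22.625.
        z = (W - E[W]) / sqrt(Var[W]) = (8.5 - 10.5) / 4.7566 = -0.4205.
        Two-sided p = 2*Phi(z) = 0.674142.
Step 6: alpha = 0.05. fail to reject H0.

W+ = 12.5, W- = 8.5, W = min = 8.5, p = 0.674142, fail to reject H0.


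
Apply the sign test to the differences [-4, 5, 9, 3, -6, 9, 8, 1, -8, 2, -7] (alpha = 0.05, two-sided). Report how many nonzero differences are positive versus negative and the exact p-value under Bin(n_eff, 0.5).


Step 1: Discard zero differences. Original n = 11; n_eff = number of nonzero differences = 11.
Nonzero differences (with sign): -4, +5, +9, +3, -6, +9, +8, +1, -8, +2, -7
Step 2: Count signs: positive = 7, negative = 4.
Step 3: Under H0: P(positive) = 0.5, so the number of positives S ~ Bin(11, 0.5).
Step 4: Two-sided exact p-value = sum of Bin(11,0.5) probabilities at or below the observed probability = 0.548828.
Step 5: alpha = 0.05. fail to reject H0.

n_eff = 11, pos = 7, neg = 4, p = 0.548828, fail to reject H0.


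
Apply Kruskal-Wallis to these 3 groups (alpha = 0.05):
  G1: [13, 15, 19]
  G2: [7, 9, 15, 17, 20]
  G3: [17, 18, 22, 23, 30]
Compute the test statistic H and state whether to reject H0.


Step 1: Combine all N = 13 observations and assign midranks.
sorted (value, group, rank): (7,G2,1), (9,G2,2), (13,G1,3), (15,G1,4.5), (15,G2,4.5), (17,G2,6.5), (17,G3,6.5), (18,G3,8), (19,G1,9), (20,G2,10), (22,G3,11), (23,G3,12), (30,G3,13)
Step 2: Sum ranks within each group.
R_1 = 16.5 (n_1 = 3)
R_2 = 24 (n_2 = 5)
R_3 = 50.5 (n_3 = 5)
Step 3: H = 12/(N(N+1)) * sum(R_i^2/n_i) - 3(N+1)
     = 12/(13*14) * (16.5^2/3 + 24^2/5 + 50.5^2/5) - 3*14
     = 0.065934 * 716 - 42
     = 5.208791.
Step 4: Ties present; correction factor C = 1 - 12/(13^3 - 13) = 0.994505. Corrected H = 5.208791 / 0.994505 = 5.237569.
Step 5: Under H0, H ~ chi^2(2); p-value = 0.072891.
Step 6: alpha = 0.05. fail to reject H0.

H = 5.2376, df = 2, p = 0.072891, fail to reject H0.


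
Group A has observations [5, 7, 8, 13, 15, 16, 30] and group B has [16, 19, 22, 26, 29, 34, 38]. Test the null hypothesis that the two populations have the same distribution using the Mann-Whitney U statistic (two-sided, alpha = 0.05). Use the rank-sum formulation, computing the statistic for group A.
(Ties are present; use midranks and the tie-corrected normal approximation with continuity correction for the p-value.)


Step 1: Combine and sort all 14 observations; assign midranks.
sorted (value, group): (5,X), (7,X), (8,X), (13,X), (15,X), (16,X), (16,Y), (19,Y), (22,Y), (26,Y), (29,Y), (30,X), (34,Y), (38,Y)
ranks: 5->1, 7->2, 8->3, 13->4, 15->5, 16->6.5, 16->6.5, 19->8, 22->9, 26->10, 29->11, 30->12, 34->13, 38->14
Step 2: Rank sum for X: R1 = 1 + 2 + 3 + 4 + 5 + 6.5 + 12 = 33.5.
Step 3: U_X = R1 - n1(n1+1)/2 = 33.5 - 7*8/2 = 33.5 - 28 = 5.5.
       U_Y = n1*n2 - U_X = 49 - 5.5 = 43.5.
Step 4: Ties are present, so use the tie-corrected normal approximation (with continuity correction) for the p-value.
Step 5: p-value = 0.017960; compare to alpha = 0.05. reject H0.

U_X = 5.5, p = 0.017960, reject H0 at alpha = 0.05.


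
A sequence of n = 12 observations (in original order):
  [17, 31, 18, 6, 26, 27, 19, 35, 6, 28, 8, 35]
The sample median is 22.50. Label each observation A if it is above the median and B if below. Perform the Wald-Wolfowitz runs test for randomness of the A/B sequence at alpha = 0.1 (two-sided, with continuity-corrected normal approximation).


Step 1: Compute median = 22.50; label A = above, B = below.
Labels in order: BABBAABABABA  (n_A = 6, n_B = 6)
Step 2: Count runs R = 10.
Step 3: Under H0 (random ordering), E[R] = 2*n_A*n_B/(n_A+n_B) + 1 = 2*6*6/12 + 1 = 7.0000.
        Var[R] = 2*n_A*n_B*(2*n_A*n_B - n_A - n_B) / ((n_A+n_B)^2 * (n_A+n_B-1)) = 4320/1584 = 2.7273.
        SD[R] = 1.6514.
Step 4: Continuity-corrected z = (R - 0.5 - E[R]) / SD[R] = (10 - 0.5 - 7.0000) / 1.6514 = 1.5138.
Step 5: Two-sided p-value via normal approximation = 2*(1 - Phi(|z|)) = 0.130070.
Step 6: alpha = 0.1. fail to reject H0.

R = 10, z = 1.5138, p = 0.130070, fail to reject H0.


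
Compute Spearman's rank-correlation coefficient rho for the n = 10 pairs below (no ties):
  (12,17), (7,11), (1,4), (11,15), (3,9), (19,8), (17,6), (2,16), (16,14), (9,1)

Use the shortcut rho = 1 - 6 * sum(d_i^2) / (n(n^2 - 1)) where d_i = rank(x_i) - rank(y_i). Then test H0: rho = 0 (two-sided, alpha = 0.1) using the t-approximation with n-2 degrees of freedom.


Step 1: Rank x and y separately (midranks; no ties here).
rank(x): 12->7, 7->4, 1->1, 11->6, 3->3, 19->10, 17->9, 2->2, 16->8, 9->5
rank(y): 17->10, 11->6, 4->2, 15->8, 9->5, 8->4, 6->3, 16->9, 14->7, 1->1
Step 2: d_i = R_x(i) - R_y(i); compute d_i^2.
  (7-10)^2=9, (4-6)^2=4, (1-2)^2=1, (6-8)^2=4, (3-5)^2=4, (10-4)^2=36, (9-3)^2=36, (2-9)^2=49, (8-7)^2=1, (5-1)^2=16
sum(d^2) = 160.
Step 3: rho = 1 - 6*160 / (10*(10^2 - 1)) = 1 - 960/990 = 0.030303.
Step 4: Under H0, t = rho * sqrt((n-2)/(1-rho^2)) = 0.0857 ~ t(8).
Step 5: Two-sided p-value from the t-distribution with 8 df = 0.933773.
Step 6: alpha = 0.1. fail to reject H0.

rho = 0.0303, p = 0.933773, fail to reject H0 at alpha = 0.1.


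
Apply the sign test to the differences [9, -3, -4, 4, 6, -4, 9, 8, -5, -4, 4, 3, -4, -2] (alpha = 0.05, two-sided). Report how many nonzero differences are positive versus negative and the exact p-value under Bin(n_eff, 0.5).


Step 1: Discard zero differences. Original n = 14; n_eff = number of nonzero differences = 14.
Nonzero differences (with sign): +9, -3, -4, +4, +6, -4, +9, +8, -5, -4, +4, +3, -4, -2
Step 2: Count signs: positive = 7, negative = 7.
Step 3: Under H0: P(positive) = 0.5, so the number of positives S ~ Bin(14, 0.5).
Step 4: Two-sided exact p-value = sum of Bin(14,0.5) probabilities at or below the observed probability = 1.000000.
Step 5: alpha = 0.05. fail to reject H0.

n_eff = 14, pos = 7, neg = 7, p = 1.000000, fail to reject H0.


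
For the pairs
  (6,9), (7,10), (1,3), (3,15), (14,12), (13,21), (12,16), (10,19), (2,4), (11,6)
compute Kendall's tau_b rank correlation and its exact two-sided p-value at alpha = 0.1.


Step 1: Enumerate the 45 unordered pairs (i,j) with i<j and classify each by sign(x_j-x_i) * sign(y_j-y_i).
  (1,2):dx=+1,dy=+1->C; (1,3):dx=-5,dy=-6->C; (1,4):dx=-3,dy=+6->D; (1,5):dx=+8,dy=+3->C
  (1,6):dx=+7,dy=+12->C; (1,7):dx=+6,dy=+7->C; (1,8):dx=+4,dy=+10->C; (1,9):dx=-4,dy=-5->C
  (1,10):dx=+5,dy=-3->D; (2,3):dx=-6,dy=-7->C; (2,4):dx=-4,dy=+5->D; (2,5):dx=+7,dy=+2->C
  (2,6):dx=+6,dy=+11->C; (2,7):dx=+5,dy=+6->C; (2,8):dx=+3,dy=+9->C; (2,9):dx=-5,dy=-6->C
  (2,10):dx=+4,dy=-4->D; (3,4):dx=+2,dy=+12->C; (3,5):dx=+13,dy=+9->C; (3,6):dx=+12,dy=+18->C
  (3,7):dx=+11,dy=+13->C; (3,8):dx=+9,dy=+16->C; (3,9):dx=+1,dy=+1->C; (3,10):dx=+10,dy=+3->C
  (4,5):dx=+11,dy=-3->D; (4,6):dx=+10,dy=+6->C; (4,7):dx=+9,dy=+1->C; (4,8):dx=+7,dy=+4->C
  (4,9):dx=-1,dy=-11->C; (4,10):dx=+8,dy=-9->D; (5,6):dx=-1,dy=+9->D; (5,7):dx=-2,dy=+4->D
  (5,8):dx=-4,dy=+7->D; (5,9):dx=-12,dy=-8->C; (5,10):dx=-3,dy=-6->C; (6,7):dx=-1,dy=-5->C
  (6,8):dx=-3,dy=-2->C; (6,9):dx=-11,dy=-17->C; (6,10):dx=-2,dy=-15->C; (7,8):dx=-2,dy=+3->D
  (7,9):dx=-10,dy=-12->C; (7,10):dx=-1,dy=-10->C; (8,9):dx=-8,dy=-15->C; (8,10):dx=+1,dy=-13->D
  (9,10):dx=+9,dy=+2->C
Step 2: C = 34, D = 11, total pairs = 45.
Step 3: tau = (C - D)/(n(n-1)/2) = (34 - 11)/45 = 0.511111.
Step 4: Exact two-sided p-value (enumerate n! = 3628800 permutations of y under H0): p = 0.046623.
Step 5: alpha = 0.1. reject H0.

tau_b = 0.5111 (C=34, D=11), p = 0.046623, reject H0.


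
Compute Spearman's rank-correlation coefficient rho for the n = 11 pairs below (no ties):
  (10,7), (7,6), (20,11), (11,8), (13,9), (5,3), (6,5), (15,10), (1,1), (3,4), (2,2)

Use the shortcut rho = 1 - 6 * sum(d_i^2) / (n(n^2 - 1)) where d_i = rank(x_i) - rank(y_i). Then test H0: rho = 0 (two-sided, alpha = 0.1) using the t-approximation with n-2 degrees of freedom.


Step 1: Rank x and y separately (midranks; no ties here).
rank(x): 10->7, 7->6, 20->11, 11->8, 13->9, 5->4, 6->5, 15->10, 1->1, 3->3, 2->2
rank(y): 7->7, 6->6, 11->11, 8->8, 9->9, 3->3, 5->5, 10->10, 1->1, 4->4, 2->2
Step 2: d_i = R_x(i) - R_y(i); compute d_i^2.
  (7-7)^2=0, (6-6)^2=0, (11-11)^2=0, (8-8)^2=0, (9-9)^2=0, (4-3)^2=1, (5-5)^2=0, (10-10)^2=0, (1-1)^2=0, (3-4)^2=1, (2-2)^2=0
sum(d^2) = 2.
Step 3: rho = 1 - 6*2 / (11*(11^2 - 1)) = 1 - 12/1320 = 0.990909.
Step 4: Under H0, t = rho * sqrt((n-2)/(1-rho^2)) = 22.0966 ~ t(9).
Step 5: Two-sided p-value from the t-distribution with 9 df = 0.000000.
Step 6: alpha = 0.1. reject H0.

rho = 0.9909, p = 0.000000, reject H0 at alpha = 0.1.


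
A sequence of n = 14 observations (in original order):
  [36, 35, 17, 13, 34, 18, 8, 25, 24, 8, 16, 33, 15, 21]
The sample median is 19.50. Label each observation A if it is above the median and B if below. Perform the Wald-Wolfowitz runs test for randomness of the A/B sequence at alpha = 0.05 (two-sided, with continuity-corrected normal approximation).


Step 1: Compute median = 19.50; label A = above, B = below.
Labels in order: AABBABBAABBABA  (n_A = 7, n_B = 7)
Step 2: Count runs R = 9.
Step 3: Under H0 (random ordering), E[R] = 2*n_A*n_B/(n_A+n_B) + 1 = 2*7*7/14 + 1 = 8.0000.
        Var[R] = 2*n_A*n_B*(2*n_A*n_B - n_A - n_B) / ((n_A+n_B)^2 * (n_A+n_B-1)) = 8232/2548 = 3.2308.
        SD[R] = 1.7974.
Step 4: Continuity-corrected z = (R - 0.5 - E[R]) / SD[R] = (9 - 0.5 - 8.0000) / 1.7974 = 0.2782.
Step 5: Two-sided p-value via normal approximation = 2*(1 - Phi(|z|)) = 0.780879.
Step 6: alpha = 0.05. fail to reject H0.

R = 9, z = 0.2782, p = 0.780879, fail to reject H0.


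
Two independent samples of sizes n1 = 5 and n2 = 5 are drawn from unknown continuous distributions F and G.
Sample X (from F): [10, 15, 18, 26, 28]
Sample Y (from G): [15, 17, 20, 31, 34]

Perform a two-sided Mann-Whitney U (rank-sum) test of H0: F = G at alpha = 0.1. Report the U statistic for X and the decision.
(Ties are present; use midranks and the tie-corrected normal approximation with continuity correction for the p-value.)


Step 1: Combine and sort all 10 observations; assign midranks.
sorted (value, group): (10,X), (15,X), (15,Y), (17,Y), (18,X), (20,Y), (26,X), (28,X), (31,Y), (34,Y)
ranks: 10->1, 15->2.5, 15->2.5, 17->4, 18->5, 20->6, 26->7, 28->8, 31->9, 34->10
Step 2: Rank sum for X: R1 = 1 + 2.5 + 5 + 7 + 8 = 23.5.
Step 3: U_X = R1 - n1(n1+1)/2 = 23.5 - 5*6/2 = 23.5 - 15 = 8.5.
       U_Y = n1*n2 - U_X = 25 - 8.5 = 16.5.
Step 4: Ties are present, so use the tie-corrected normal approximation (with continuity correction) for the p-value.
Step 5: p-value = 0.463344; compare to alpha = 0.1. fail to reject H0.

U_X = 8.5, p = 0.463344, fail to reject H0 at alpha = 0.1.


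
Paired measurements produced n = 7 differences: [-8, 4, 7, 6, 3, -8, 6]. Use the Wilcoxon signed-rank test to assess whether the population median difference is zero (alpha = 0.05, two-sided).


Step 1: Drop any zero differences (none here) and take |d_i|.
|d| = [8, 4, 7, 6, 3, 8, 6]
Step 2: Midrank |d_i| (ties get averaged ranks).
ranks: |8|->6.5, |4|->2, |7|->5, |6|->3.5, |3|->1, |8|->6.5, |6|->3.5
Step 3: Attach original signs; sum ranks with positive sign and with negative sign.
W+ = 2 + 5 + 3.5 + 1 + 3.5 = 15
W- = 6.5 + 6.5 = 13
(Check: W+ + W- = 28 should equal n(n+1)/2 = 28.)
Step 4: Test statistic W = min(W+, W-) = 13.
Step 5: Ties in |d|, so use the tie-corrected normal approximation.
        E[W] = n(n+1)/4 = 7*8/4 = 14.
        Tie groups: |d|=6 (t=2), |d|=8 (t=2); sum(t^3 - t) = 12.
        Var[W] = n(n+1)(2n+1)/24 - sum(t^3-t)/48 = 840/24 - 12/48 = 34.75.
        z = (W - E[W]) / sqrt(Var[W]) = (13 - 14) / 5.8949 = -0.1696.
        Two-sided p = 2*Phi(z) = 0.865295.
Step 6: alpha = 0.05. fail to reject H0.

W+ = 15, W- = 13, W = min = 13, p = 0.865295, fail to reject H0.


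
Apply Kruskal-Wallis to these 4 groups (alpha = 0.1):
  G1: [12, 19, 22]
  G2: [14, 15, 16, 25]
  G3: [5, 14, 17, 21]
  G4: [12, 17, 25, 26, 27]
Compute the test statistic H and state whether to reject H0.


Step 1: Combine all N = 16 observations and assign midranks.
sorted (value, group, rank): (5,G3,1), (12,G1,2.5), (12,G4,2.5), (14,G2,4.5), (14,G3,4.5), (15,G2,6), (16,G2,7), (17,G3,8.5), (17,G4,8.5), (19,G1,10), (21,G3,11), (22,G1,12), (25,G2,13.5), (25,G4,13.5), (26,G4,15), (27,G4,16)
Step 2: Sum ranks within each group.
R_1 = 24.5 (n_1 = 3)
R_2 = 31 (n_2 = 4)
R_3 = 25 (n_3 = 4)
R_4 = 55.5 (n_4 = 5)
Step 3: H = 12/(N(N+1)) * sum(R_i^2/n_i) - 3(N+1)
     = 12/(16*17) * (24.5^2/3 + 31^2/4 + 25^2/4 + 55.5^2/5) - 3*17
     = 0.044118 * 1212.63 - 51
     = 2.498529.
Step 4: Ties present; correction factor C = 1 - 24/(16^3 - 16) = 0.994118. Corrected H = 2.498529 / 0.994118 = 2.513314.
Step 5: Under H0, H ~ chi^2(3); p-value = 0.472890.
Step 6: alpha = 0.1. fail to reject H0.

H = 2.5133, df = 3, p = 0.472890, fail to reject H0.


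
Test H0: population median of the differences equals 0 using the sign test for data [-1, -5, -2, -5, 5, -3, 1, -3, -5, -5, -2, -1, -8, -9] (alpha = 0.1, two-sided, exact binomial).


Step 1: Discard zero differences. Original n = 14; n_eff = number of nonzero differences = 14.
Nonzero differences (with sign): -1, -5, -2, -5, +5, -3, +1, -3, -5, -5, -2, -1, -8, -9
Step 2: Count signs: positive = 2, negative = 12.
Step 3: Under H0: P(positive) = 0.5, so the number of positives S ~ Bin(14, 0.5).
Step 4: Two-sided exact p-value = sum of Bin(14,0.5) probabilities at or below the observed probability = 0.012939.
Step 5: alpha = 0.1. reject H0.

n_eff = 14, pos = 2, neg = 12, p = 0.012939, reject H0.


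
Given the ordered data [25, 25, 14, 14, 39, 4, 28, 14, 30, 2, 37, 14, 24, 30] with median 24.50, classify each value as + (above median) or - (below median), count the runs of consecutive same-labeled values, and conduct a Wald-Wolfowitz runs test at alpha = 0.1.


Step 1: Compute median = 24.50; label A = above, B = below.
Labels in order: AABBABABABABBA  (n_A = 7, n_B = 7)
Step 2: Count runs R = 11.
Step 3: Under H0 (random ordering), E[R] = 2*n_A*n_B/(n_A+n_B) + 1 = 2*7*7/14 + 1 = 8.0000.
        Var[R] = 2*n_A*n_B*(2*n_A*n_B - n_A - n_B) / ((n_A+n_B)^2 * (n_A+n_B-1)) = 8232/2548 = 3.2308.
        SD[R] = 1.7974.
Step 4: Continuity-corrected z = (R - 0.5 - E[R]) / SD[R] = (11 - 0.5 - 8.0000) / 1.7974 = 1.3909.
Step 5: Two-sided p-value via normal approximation = 2*(1 - Phi(|z|)) = 0.164264.
Step 6: alpha = 0.1. fail to reject H0.

R = 11, z = 1.3909, p = 0.164264, fail to reject H0.


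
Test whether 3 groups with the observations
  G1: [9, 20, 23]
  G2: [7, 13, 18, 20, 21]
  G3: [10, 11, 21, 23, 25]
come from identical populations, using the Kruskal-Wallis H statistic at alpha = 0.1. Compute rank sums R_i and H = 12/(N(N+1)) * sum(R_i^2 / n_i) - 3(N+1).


Step 1: Combine all N = 13 observations and assign midranks.
sorted (value, group, rank): (7,G2,1), (9,G1,2), (10,G3,3), (11,G3,4), (13,G2,5), (18,G2,6), (20,G1,7.5), (20,G2,7.5), (21,G2,9.5), (21,G3,9.5), (23,G1,11.5), (23,G3,11.5), (25,G3,13)
Step 2: Sum ranks within each group.
R_1 = 21 (n_1 = 3)
R_2 = 29 (n_2 = 5)
R_3 = 41 (n_3 = 5)
Step 3: H = 12/(N(N+1)) * sum(R_i^2/n_i) - 3(N+1)
     = 12/(13*14) * (21^2/3 + 29^2/5 + 41^2/5) - 3*14
     = 0.065934 * 651.4 - 42
     = 0.949451.
Step 4: Ties present; correction factor C = 1 - 18/(13^3 - 13) = 0.991758. Corrected H = 0.949451 / 0.991758 = 0.957341.
Step 5: Under H0, H ~ chi^2(2); p-value = 0.619607.
Step 6: alpha = 0.1. fail to reject H0.

H = 0.9573, df = 2, p = 0.619607, fail to reject H0.


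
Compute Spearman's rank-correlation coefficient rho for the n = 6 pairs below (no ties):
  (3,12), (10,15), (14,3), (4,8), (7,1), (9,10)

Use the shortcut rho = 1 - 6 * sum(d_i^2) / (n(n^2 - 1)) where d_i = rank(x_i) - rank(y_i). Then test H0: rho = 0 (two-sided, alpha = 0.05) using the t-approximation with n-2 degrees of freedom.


Step 1: Rank x and y separately (midranks; no ties here).
rank(x): 3->1, 10->5, 14->6, 4->2, 7->3, 9->4
rank(y): 12->5, 15->6, 3->2, 8->3, 1->1, 10->4
Step 2: d_i = R_x(i) - R_y(i); compute d_i^2.
  (1-5)^2=16, (5-6)^2=1, (6-2)^2=16, (2-3)^2=1, (3-1)^2=4, (4-4)^2=0
sum(d^2) = 38.
Step 3: rho = 1 - 6*38 / (6*(6^2 - 1)) = 1 - 228/210 = -0.085714.
Step 4: Under H0, t = rho * sqrt((n-2)/(1-rho^2)) = -0.1721 ~ t(4).
Step 5: Two-sided p-value from the t-distribution with 4 df = 0.871743.
Step 6: alpha = 0.05. fail to reject H0.

rho = -0.0857, p = 0.871743, fail to reject H0 at alpha = 0.05.


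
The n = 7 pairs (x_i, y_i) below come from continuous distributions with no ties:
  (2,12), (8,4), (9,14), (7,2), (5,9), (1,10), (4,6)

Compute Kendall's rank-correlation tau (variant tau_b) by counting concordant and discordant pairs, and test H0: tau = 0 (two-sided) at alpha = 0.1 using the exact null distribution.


Step 1: Enumerate the 21 unordered pairs (i,j) with i<j and classify each by sign(x_j-x_i) * sign(y_j-y_i).
  (1,2):dx=+6,dy=-8->D; (1,3):dx=+7,dy=+2->C; (1,4):dx=+5,dy=-10->D; (1,5):dx=+3,dy=-3->D
  (1,6):dx=-1,dy=-2->C; (1,7):dx=+2,dy=-6->D; (2,3):dx=+1,dy=+10->C; (2,4):dx=-1,dy=-2->C
  (2,5):dx=-3,dy=+5->D; (2,6):dx=-7,dy=+6->D; (2,7):dx=-4,dy=+2->D; (3,4):dx=-2,dy=-12->C
  (3,5):dx=-4,dy=-5->C; (3,6):dx=-8,dy=-4->C; (3,7):dx=-5,dy=-8->C; (4,5):dx=-2,dy=+7->D
  (4,6):dx=-6,dy=+8->D; (4,7):dx=-3,dy=+4->D; (5,6):dx=-4,dy=+1->D; (5,7):dx=-1,dy=-3->C
  (6,7):dx=+3,dy=-4->D
Step 2: C = 9, D = 12, total pairs = 21.
Step 3: tau = (C - D)/(n(n-1)/2) = (9 - 12)/21 = -0.142857.
Step 4: Exact two-sided p-value (enumerate n! = 5040 permutations of y under H0): p = 0.772619.
Step 5: alpha = 0.1. fail to reject H0.

tau_b = -0.1429 (C=9, D=12), p = 0.772619, fail to reject H0.


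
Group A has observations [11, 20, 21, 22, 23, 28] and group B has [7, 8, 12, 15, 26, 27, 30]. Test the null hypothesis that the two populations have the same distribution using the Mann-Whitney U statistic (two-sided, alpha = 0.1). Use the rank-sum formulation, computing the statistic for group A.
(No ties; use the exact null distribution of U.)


Step 1: Combine and sort all 13 observations; assign midranks.
sorted (value, group): (7,Y), (8,Y), (11,X), (12,Y), (15,Y), (20,X), (21,X), (22,X), (23,X), (26,Y), (27,Y), (28,X), (30,Y)
ranks: 7->1, 8->2, 11->3, 12->4, 15->5, 20->6, 21->7, 22->8, 23->9, 26->10, 27->11, 28->12, 30->13
Step 2: Rank sum for X: R1 = 3 + 6 + 7 + 8 + 9 + 12 = 45.
Step 3: U_X = R1 - n1(n1+1)/2 = 45 - 6*7/2 = 45 - 21 = 24.
       U_Y = n1*n2 - U_X = 42 - 24 = 18.
Step 4: No ties, so the exact null distribution of U (based on enumerating the C(13,6) = 1716 equally likely rank assignments) gives the two-sided p-value.
Step 5: p-value = 0.730769; compare to alpha = 0.1. fail to reject H0.

U_X = 24, p = 0.730769, fail to reject H0 at alpha = 0.1.


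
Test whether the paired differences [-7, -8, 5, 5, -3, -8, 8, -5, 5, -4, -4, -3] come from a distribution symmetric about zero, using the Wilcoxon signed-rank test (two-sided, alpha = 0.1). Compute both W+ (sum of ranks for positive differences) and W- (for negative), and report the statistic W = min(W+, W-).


Step 1: Drop any zero differences (none here) and take |d_i|.
|d| = [7, 8, 5, 5, 3, 8, 8, 5, 5, 4, 4, 3]
Step 2: Midrank |d_i| (ties get averaged ranks).
ranks: |7|->9, |8|->11, |5|->6.5, |5|->6.5, |3|->1.5, |8|->11, |8|->11, |5|->6.5, |5|->6.5, |4|->3.5, |4|->3.5, |3|->1.5
Step 3: Attach original signs; sum ranks with positive sign and with negative sign.
W+ = 6.5 + 6.5 + 11 + 6.5 = 30.5
W- = 9 + 11 + 1.5 + 11 + 6.5 + 3.5 + 3.5 + 1.5 = 47.5
(Check: W+ + W- = 78 should equal n(n+1)/2 = 78.)
Step 4: Test statistic W = min(W+, W-) = 30.5.
Step 5: Ties in |d|, so use the tie-corrected normal approximation.
        E[W] = n(n+1)/4 = 12*13/4 = 39.
        Tie groups: |d|=3 (t=2), |d|=4 (t=2), |d|=5 (t=4), |d|=8 (t=3); sum(t^3 - t) = 96.
        Var[W] = n(n+1)(2n+1)/24 - sum(t^3-t)/48 = 3900/24 - 96/48 = 160.5.
        z = (W - E[W]) / sqrt(Var[W]) = (30.5 - 39) / 12.6689 = -0.6709.
        Two-sided p = 2*Phi(z) = 0.502261.
Step 6: alpha = 0.1. fail to reject H0.

W+ = 30.5, W- = 47.5, W = min = 30.5, p = 0.502261, fail to reject H0.


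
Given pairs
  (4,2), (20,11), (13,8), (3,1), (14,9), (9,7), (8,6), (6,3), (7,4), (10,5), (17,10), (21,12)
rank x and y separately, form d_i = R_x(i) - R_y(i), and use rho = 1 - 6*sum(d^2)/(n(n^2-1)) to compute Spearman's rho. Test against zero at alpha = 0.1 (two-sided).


Step 1: Rank x and y separately (midranks; no ties here).
rank(x): 4->2, 20->11, 13->8, 3->1, 14->9, 9->6, 8->5, 6->3, 7->4, 10->7, 17->10, 21->12
rank(y): 2->2, 11->11, 8->8, 1->1, 9->9, 7->7, 6->6, 3->3, 4->4, 5->5, 10->10, 12->12
Step 2: d_i = R_x(i) - R_y(i); compute d_i^2.
  (2-2)^2=0, (11-11)^2=0, (8-8)^2=0, (1-1)^2=0, (9-9)^2=0, (6-7)^2=1, (5-6)^2=1, (3-3)^2=0, (4-4)^2=0, (7-5)^2=4, (10-10)^2=0, (12-12)^2=0
sum(d^2) = 6.
Step 3: rho = 1 - 6*6 / (12*(12^2 - 1)) = 1 - 36/1716 = 0.979021.
Step 4: Under H0, t = rho * sqrt((n-2)/(1-rho^2)) = 15.1941 ~ t(10).
Step 5: Two-sided p-value from the t-distribution with 10 df = 0.000000.
Step 6: alpha = 0.1. reject H0.

rho = 0.9790, p = 0.000000, reject H0 at alpha = 0.1.


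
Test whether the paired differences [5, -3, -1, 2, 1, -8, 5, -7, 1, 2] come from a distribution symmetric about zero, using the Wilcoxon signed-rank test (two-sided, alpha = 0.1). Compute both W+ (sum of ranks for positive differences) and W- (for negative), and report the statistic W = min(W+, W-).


Step 1: Drop any zero differences (none here) and take |d_i|.
|d| = [5, 3, 1, 2, 1, 8, 5, 7, 1, 2]
Step 2: Midrank |d_i| (ties get averaged ranks).
ranks: |5|->7.5, |3|->6, |1|->2, |2|->4.5, |1|->2, |8|->10, |5|->7.5, |7|->9, |1|->2, |2|->4.5
Step 3: Attach original signs; sum ranks with positive sign and with negative sign.
W+ = 7.5 + 4.5 + 2 + 7.5 + 2 + 4.5 = 28
W- = 6 + 2 + 10 + 9 = 27
(Check: W+ + W- = 55 should equal n(n+1)/2 = 55.)
Step 4: Test statistic W = min(W+, W-) = 27.
Step 5: Ties in |d|, so use the tie-corrected normal approximation.
        E[W] = n(n+1)/4 = 10*11/4 = 27.5.
        Tie groups: |d|=1 (t=3), |d|=2 (t=2), |d|=5 (t=2); sum(t^3 - t) = 36.
        Var[W] = n(n+1)(2n+1)/24 - sum(t^3-t)/48 = 2310/24 - 36/48 = 95.5.
        z = (W - E[W]) / sqrt(Var[W]) = (27 - 27.5) / 9.7724 = -0.0512.
        Two-sided p = 2*Phi(z) = 0.959194.
Step 6: alpha = 0.1. fail to reject H0.

W+ = 28, W- = 27, W = min = 27, p = 0.959194, fail to reject H0.


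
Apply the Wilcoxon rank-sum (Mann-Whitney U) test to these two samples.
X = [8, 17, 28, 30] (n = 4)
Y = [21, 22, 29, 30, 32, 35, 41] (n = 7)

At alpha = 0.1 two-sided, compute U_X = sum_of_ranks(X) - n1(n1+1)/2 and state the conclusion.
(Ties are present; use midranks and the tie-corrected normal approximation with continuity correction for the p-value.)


Step 1: Combine and sort all 11 observations; assign midranks.
sorted (value, group): (8,X), (17,X), (21,Y), (22,Y), (28,X), (29,Y), (30,X), (30,Y), (32,Y), (35,Y), (41,Y)
ranks: 8->1, 17->2, 21->3, 22->4, 28->5, 29->6, 30->7.5, 30->7.5, 32->9, 35->10, 41->11
Step 2: Rank sum for X: R1 = 1 + 2 + 5 + 7.5 = 15.5.
Step 3: U_X = R1 - n1(n1+1)/2 = 15.5 - 4*5/2 = 15.5 - 10 = 5.5.
       U_Y = n1*n2 - U_X = 28 - 5.5 = 22.5.
Step 4: Ties are present, so use the tie-corrected normal approximation (with continuity correction) for the p-value.
Step 5: p-value = 0.129695; compare to alpha = 0.1. fail to reject H0.

U_X = 5.5, p = 0.129695, fail to reject H0 at alpha = 0.1.


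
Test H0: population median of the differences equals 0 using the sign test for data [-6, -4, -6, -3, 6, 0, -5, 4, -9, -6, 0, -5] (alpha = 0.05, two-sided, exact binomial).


Step 1: Discard zero differences. Original n = 12; n_eff = number of nonzero differences = 10.
Nonzero differences (with sign): -6, -4, -6, -3, +6, -5, +4, -9, -6, -5
Step 2: Count signs: positive = 2, negative = 8.
Step 3: Under H0: P(positive) = 0.5, so the number of positives S ~ Bin(10, 0.5).
Step 4: Two-sided exact p-value = sum of Bin(10,0.5) probabilities at or below the observed probability = 0.109375.
Step 5: alpha = 0.05. fail to reject H0.

n_eff = 10, pos = 2, neg = 8, p = 0.109375, fail to reject H0.


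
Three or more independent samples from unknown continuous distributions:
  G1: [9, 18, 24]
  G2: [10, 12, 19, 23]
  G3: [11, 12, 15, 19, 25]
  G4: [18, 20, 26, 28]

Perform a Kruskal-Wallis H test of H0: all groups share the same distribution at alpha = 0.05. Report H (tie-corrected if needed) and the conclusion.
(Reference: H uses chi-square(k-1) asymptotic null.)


Step 1: Combine all N = 16 observations and assign midranks.
sorted (value, group, rank): (9,G1,1), (10,G2,2), (11,G3,3), (12,G2,4.5), (12,G3,4.5), (15,G3,6), (18,G1,7.5), (18,G4,7.5), (19,G2,9.5), (19,G3,9.5), (20,G4,11), (23,G2,12), (24,G1,13), (25,G3,14), (26,G4,15), (28,G4,16)
Step 2: Sum ranks within each group.
R_1 = 21.5 (n_1 = 3)
R_2 = 28 (n_2 = 4)
R_3 = 37 (n_3 = 5)
R_4 = 49.5 (n_4 = 4)
Step 3: H = 12/(N(N+1)) * sum(R_i^2/n_i) - 3(N+1)
     = 12/(16*17) * (21.5^2/3 + 28^2/4 + 37^2/5 + 49.5^2/4) - 3*17
     = 0.044118 * 1236.45 - 51
     = 3.549081.
Step 4: Ties present; correction factor C = 1 - 18/(16^3 - 16) = 0.995588. Corrected H = 3.549081 / 0.995588 = 3.564808.
Step 5: Under H0, H ~ chi^2(3); p-value = 0.312454.
Step 6: alpha = 0.05. fail to reject H0.

H = 3.5648, df = 3, p = 0.312454, fail to reject H0.


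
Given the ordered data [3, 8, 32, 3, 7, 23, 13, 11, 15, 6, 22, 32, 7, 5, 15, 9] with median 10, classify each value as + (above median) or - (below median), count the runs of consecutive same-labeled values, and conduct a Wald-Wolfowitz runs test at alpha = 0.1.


Step 1: Compute median = 10; label A = above, B = below.
Labels in order: BBABBAAAABAABBAB  (n_A = 8, n_B = 8)
Step 2: Count runs R = 9.
Step 3: Under H0 (random ordering), E[R] = 2*n_A*n_B/(n_A+n_B) + 1 = 2*8*8/16 + 1 = 9.0000.
        Var[R] = 2*n_A*n_B*(2*n_A*n_B - n_A - n_B) / ((n_A+n_B)^2 * (n_A+n_B-1)) = 14336/3840 = 3.7333.
        SD[R] = 1.9322.
Step 4: R = E[R], so z = 0 with no continuity correction.
Step 5: Two-sided p-value via normal approximation = 2*(1 - Phi(|z|)) = 1.000000.
Step 6: alpha = 0.1. fail to reject H0.

R = 9, z = 0.0000, p = 1.000000, fail to reject H0.


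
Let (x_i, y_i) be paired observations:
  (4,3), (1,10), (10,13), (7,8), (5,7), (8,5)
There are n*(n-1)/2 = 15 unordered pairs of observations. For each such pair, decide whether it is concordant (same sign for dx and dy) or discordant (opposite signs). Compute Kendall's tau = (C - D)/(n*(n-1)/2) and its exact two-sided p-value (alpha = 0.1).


Step 1: Enumerate the 15 unordered pairs (i,j) with i<j and classify each by sign(x_j-x_i) * sign(y_j-y_i).
  (1,2):dx=-3,dy=+7->D; (1,3):dx=+6,dy=+10->C; (1,4):dx=+3,dy=+5->C; (1,5):dx=+1,dy=+4->C
  (1,6):dx=+4,dy=+2->C; (2,3):dx=+9,dy=+3->C; (2,4):dx=+6,dy=-2->D; (2,5):dx=+4,dy=-3->D
  (2,6):dx=+7,dy=-5->D; (3,4):dx=-3,dy=-5->C; (3,5):dx=-5,dy=-6->C; (3,6):dx=-2,dy=-8->C
  (4,5):dx=-2,dy=-1->C; (4,6):dx=+1,dy=-3->D; (5,6):dx=+3,dy=-2->D
Step 2: C = 9, D = 6, total pairs = 15.
Step 3: tau = (C - D)/(n(n-1)/2) = (9 - 6)/15 = 0.200000.
Step 4: Exact two-sided p-value (enumerate n! = 720 permutations of y under H0): p = 0.719444.
Step 5: alpha = 0.1. fail to reject H0.

tau_b = 0.2000 (C=9, D=6), p = 0.719444, fail to reject H0.


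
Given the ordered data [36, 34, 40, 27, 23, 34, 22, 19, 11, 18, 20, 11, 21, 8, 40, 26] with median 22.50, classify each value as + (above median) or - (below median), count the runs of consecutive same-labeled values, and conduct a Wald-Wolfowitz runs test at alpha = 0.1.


Step 1: Compute median = 22.50; label A = above, B = below.
Labels in order: AAAAAABBBBBBBBAA  (n_A = 8, n_B = 8)
Step 2: Count runs R = 3.
Step 3: Under H0 (random ordering), E[R] = 2*n_A*n_B/(n_A+n_B) + 1 = 2*8*8/16 + 1 = 9.0000.
        Var[R] = 2*n_A*n_B*(2*n_A*n_B - n_A - n_B) / ((n_A+n_B)^2 * (n_A+n_B-1)) = 14336/3840 = 3.7333.
        SD[R] = 1.9322.
Step 4: Continuity-corrected z = (R + 0.5 - E[R]) / SD[R] = (3 + 0.5 - 9.0000) / 1.9322 = -2.8465.
Step 5: Two-sided p-value via normal approximation = 2*(1 - Phi(|z|)) = 0.004420.
Step 6: alpha = 0.1. reject H0.

R = 3, z = -2.8465, p = 0.004420, reject H0.


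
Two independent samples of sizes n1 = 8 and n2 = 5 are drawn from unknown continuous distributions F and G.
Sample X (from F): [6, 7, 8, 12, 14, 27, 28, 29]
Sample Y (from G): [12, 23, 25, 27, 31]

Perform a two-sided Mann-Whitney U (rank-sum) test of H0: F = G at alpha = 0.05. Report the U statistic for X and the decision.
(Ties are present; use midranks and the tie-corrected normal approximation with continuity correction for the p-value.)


Step 1: Combine and sort all 13 observations; assign midranks.
sorted (value, group): (6,X), (7,X), (8,X), (12,X), (12,Y), (14,X), (23,Y), (25,Y), (27,X), (27,Y), (28,X), (29,X), (31,Y)
ranks: 6->1, 7->2, 8->3, 12->4.5, 12->4.5, 14->6, 23->7, 25->8, 27->9.5, 27->9.5, 28->11, 29->12, 31->13
Step 2: Rank sum for X: R1 = 1 + 2 + 3 + 4.5 + 6 + 9.5 + 11 + 12 = 49.
Step 3: U_X = R1 - n1(n1+1)/2 = 49 - 8*9/2 = 49 - 36 = 13.
       U_Y = n1*n2 - U_X = 40 - 13 = 27.
Step 4: Ties are present, so use the tie-corrected normal approximation (with continuity correction) for the p-value.
Step 5: p-value = 0.340019; compare to alpha = 0.05. fail to reject H0.

U_X = 13, p = 0.340019, fail to reject H0 at alpha = 0.05.


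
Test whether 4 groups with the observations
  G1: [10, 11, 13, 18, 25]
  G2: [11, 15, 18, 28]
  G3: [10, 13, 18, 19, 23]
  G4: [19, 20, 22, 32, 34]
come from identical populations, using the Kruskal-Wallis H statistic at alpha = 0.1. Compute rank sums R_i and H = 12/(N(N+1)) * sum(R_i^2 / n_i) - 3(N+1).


Step 1: Combine all N = 19 observations and assign midranks.
sorted (value, group, rank): (10,G1,1.5), (10,G3,1.5), (11,G1,3.5), (11,G2,3.5), (13,G1,5.5), (13,G3,5.5), (15,G2,7), (18,G1,9), (18,G2,9), (18,G3,9), (19,G3,11.5), (19,G4,11.5), (20,G4,13), (22,G4,14), (23,G3,15), (25,G1,16), (28,G2,17), (32,G4,18), (34,G4,19)
Step 2: Sum ranks within each group.
R_1 = 35.5 (n_1 = 5)
R_2 = 36.5 (n_2 = 4)
R_3 = 42.5 (n_3 = 5)
R_4 = 75.5 (n_4 = 5)
Step 3: H = 12/(N(N+1)) * sum(R_i^2/n_i) - 3(N+1)
     = 12/(19*20) * (35.5^2/5 + 36.5^2/4 + 42.5^2/5 + 75.5^2/5) - 3*20
     = 0.031579 * 2086.41 - 60
     = 5.886711.
Step 4: Ties present; correction factor C = 1 - 48/(19^3 - 19) = 0.992982. Corrected H = 5.886711 / 0.992982 = 5.928313.
Step 5: Under H0, H ~ chi^2(3); p-value = 0.115151.
Step 6: alpha = 0.1. fail to reject H0.

H = 5.9283, df = 3, p = 0.115151, fail to reject H0.


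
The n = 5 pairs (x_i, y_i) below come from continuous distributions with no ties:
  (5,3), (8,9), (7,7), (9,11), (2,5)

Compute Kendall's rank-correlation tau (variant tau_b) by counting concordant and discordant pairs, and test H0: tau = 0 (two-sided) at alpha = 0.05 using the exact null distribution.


Step 1: Enumerate the 10 unordered pairs (i,j) with i<j and classify each by sign(x_j-x_i) * sign(y_j-y_i).
  (1,2):dx=+3,dy=+6->C; (1,3):dx=+2,dy=+4->C; (1,4):dx=+4,dy=+8->C; (1,5):dx=-3,dy=+2->D
  (2,3):dx=-1,dy=-2->C; (2,4):dx=+1,dy=+2->C; (2,5):dx=-6,dy=-4->C; (3,4):dx=+2,dy=+4->C
  (3,5):dx=-5,dy=-2->C; (4,5):dx=-7,dy=-6->C
Step 2: C = 9, D = 1, total pairs = 10.
Step 3: tau = (C - D)/(n(n-1)/2) = (9 - 1)/10 = 0.800000.
Step 4: Exact two-sided p-value (enumerate n! = 120 permutations of y under H0): p = 0.083333.
Step 5: alpha = 0.05. fail to reject H0.

tau_b = 0.8000 (C=9, D=1), p = 0.083333, fail to reject H0.


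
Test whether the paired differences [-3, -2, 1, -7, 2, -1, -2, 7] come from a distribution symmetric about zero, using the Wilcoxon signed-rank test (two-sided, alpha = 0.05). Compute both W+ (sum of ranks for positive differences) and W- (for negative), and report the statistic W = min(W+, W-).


Step 1: Drop any zero differences (none here) and take |d_i|.
|d| = [3, 2, 1, 7, 2, 1, 2, 7]
Step 2: Midrank |d_i| (ties get averaged ranks).
ranks: |3|->6, |2|->4, |1|->1.5, |7|->7.5, |2|->4, |1|->1.5, |2|->4, |7|->7.5
Step 3: Attach original signs; sum ranks with positive sign and with negative sign.
W+ = 1.5 + 4 + 7.5 = 13
W- = 6 + 4 + 7.5 + 1.5 + 4 = 23
(Check: W+ + W- = 36 should equal n(n+1)/2 = 36.)
Step 4: Test statistic W = min(W+, W-) = 13.
Step 5: Ties in |d|, so use the tie-corrected normal approximation.
        E[W] = n(n+1)/4 = 8*9/4 = 18.
        Tie groups: |d|=1 (t=2), |d|=2 (t=3), |d|=7 (t=2); sum(t^3 - t) = 36.
        Var[W] = n(n+1)(2n+1)/24 - sum(t^3-t)/48 = 1224/24 - 36/48 = 50.25.
        z = (W - E[W]) / sqrt(Var[W]) = (13 - 18) / 7.0887 = -0.7053.
        Two-sided p = 2*Phi(z) = 0.480595.
Step 6: alpha = 0.05. fail to reject H0.

W+ = 13, W- = 23, W = min = 13, p = 0.480595, fail to reject H0.
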